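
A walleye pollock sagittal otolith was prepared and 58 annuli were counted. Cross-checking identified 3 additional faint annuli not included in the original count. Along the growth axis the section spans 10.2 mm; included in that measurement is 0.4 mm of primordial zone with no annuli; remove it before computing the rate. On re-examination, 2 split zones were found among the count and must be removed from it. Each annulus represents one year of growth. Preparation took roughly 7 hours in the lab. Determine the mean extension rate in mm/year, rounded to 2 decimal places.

0.17 mm/year

Adjusted count: 58 − 2 + 3 = 59 annuli.
Removing the 0.4 mm offcut leaves 10.2 − 0.4 = 9.8 mm.
9.8 mm over 59 years gives 9.8 / 59 ≈ 0.17 mm/year.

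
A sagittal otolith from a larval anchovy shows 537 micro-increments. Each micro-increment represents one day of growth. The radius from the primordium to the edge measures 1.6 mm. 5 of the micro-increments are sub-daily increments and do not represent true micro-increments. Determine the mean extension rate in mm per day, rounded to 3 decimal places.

0.003 mm per day

Correcting the raw count gives 537 − 5 = 532 true micro-increments.
Extension rate ≈ 1.6 / 532 = 0.003 mm per day.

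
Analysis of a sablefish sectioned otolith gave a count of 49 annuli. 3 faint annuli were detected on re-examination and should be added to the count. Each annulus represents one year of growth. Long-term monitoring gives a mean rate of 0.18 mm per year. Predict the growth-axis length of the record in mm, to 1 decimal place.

After corrections the count is 49 + 3 = 52 annuli.
Length ≈ 0.18 × 52 = 9.4 mm.

9.4 mm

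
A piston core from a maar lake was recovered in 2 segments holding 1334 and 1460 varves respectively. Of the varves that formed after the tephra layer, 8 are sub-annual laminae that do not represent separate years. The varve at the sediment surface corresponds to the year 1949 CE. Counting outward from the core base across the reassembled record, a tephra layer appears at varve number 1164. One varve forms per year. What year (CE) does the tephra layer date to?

327 CE

Total varves = 1334 + 1460 = 2794.
Between varve 1164 and the sediment surface there are 2794 − 1164 = 1630 varves.
Removing the 8 false varves leaves 1630 − 8 = 1622 true varves beyond the tephra layer.
Counting back 1622 years from 1949 CE places the tephra layer in 1949 − 1622 = 327 CE.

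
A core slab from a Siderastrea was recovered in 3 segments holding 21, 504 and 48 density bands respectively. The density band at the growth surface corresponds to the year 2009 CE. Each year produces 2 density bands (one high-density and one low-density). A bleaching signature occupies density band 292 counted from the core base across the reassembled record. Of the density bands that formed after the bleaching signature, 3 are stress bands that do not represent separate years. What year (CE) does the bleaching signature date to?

1870 CE

Total density bands = 21 + 504 + 48 = 573.
Between density band 292 and the growth surface there are 573 − 292 = 281 density bands.
Removing the 3 false density bands leaves 281 − 3 = 278 true density bands beyond the bleaching signature.
278 density bands at 2 per year is 278 / 2 = 139 years.
The density band at the growth surface is 2009 CE, so the bleaching signature dates to 2009 − 139 = 1870 CE.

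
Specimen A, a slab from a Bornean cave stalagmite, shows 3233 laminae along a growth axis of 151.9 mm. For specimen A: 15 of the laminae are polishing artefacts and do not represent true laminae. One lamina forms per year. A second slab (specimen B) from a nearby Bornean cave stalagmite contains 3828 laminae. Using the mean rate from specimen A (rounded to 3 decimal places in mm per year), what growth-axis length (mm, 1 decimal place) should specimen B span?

Specimen A: correcting the raw count gives 3233 − 15 = 3218 true laminae.
A: Extension rate ≈ 151.9 / 3218 = 0.047 mm/yr.
Length of B = 0.047 × 3828 = 179.9 mm.

179.9 mm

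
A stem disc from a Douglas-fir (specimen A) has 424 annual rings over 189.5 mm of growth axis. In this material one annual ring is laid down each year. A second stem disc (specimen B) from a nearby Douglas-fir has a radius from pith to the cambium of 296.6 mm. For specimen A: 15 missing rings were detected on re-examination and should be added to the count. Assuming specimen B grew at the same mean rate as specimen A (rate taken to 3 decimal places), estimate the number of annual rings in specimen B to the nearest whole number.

687 annual rings

Specimen A: true annual ring count = 424 + 15 = 439.
A: Extension rate ≈ 189.5 / 439 = 0.432 mm/year.
B spans 296.6 / 0.432 = 686.57 years ≈ 687 annual rings.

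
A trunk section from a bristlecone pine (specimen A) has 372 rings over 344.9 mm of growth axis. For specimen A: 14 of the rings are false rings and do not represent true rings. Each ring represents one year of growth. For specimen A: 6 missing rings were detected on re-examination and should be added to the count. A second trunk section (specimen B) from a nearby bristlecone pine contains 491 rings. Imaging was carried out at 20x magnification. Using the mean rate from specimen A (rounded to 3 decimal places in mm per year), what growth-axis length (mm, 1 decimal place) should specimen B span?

Specimen A: after corrections the count is 372 − 14 + 6 = 364 rings.
A: Extension rate ≈ 344.9 / 364 = 0.948 mm per year.
B's length ≈ 0.948 × 491 = 465.5 mm.

465.5 mm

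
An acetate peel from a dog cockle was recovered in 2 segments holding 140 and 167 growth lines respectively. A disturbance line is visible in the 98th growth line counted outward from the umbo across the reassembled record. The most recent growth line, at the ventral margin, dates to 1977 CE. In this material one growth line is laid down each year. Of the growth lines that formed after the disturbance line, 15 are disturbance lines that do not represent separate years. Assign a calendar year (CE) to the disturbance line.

1783 CE

Total growth lines = 140 + 167 = 307.
307 − 98 = 209 growth lines lie beyond the disturbance line toward the ventral margin.
Excluding 15 false growth lines: 209 − 15 = 194.
Counting back 194 years from 1977 CE places the disturbance line in 1977 − 194 = 1783 CE.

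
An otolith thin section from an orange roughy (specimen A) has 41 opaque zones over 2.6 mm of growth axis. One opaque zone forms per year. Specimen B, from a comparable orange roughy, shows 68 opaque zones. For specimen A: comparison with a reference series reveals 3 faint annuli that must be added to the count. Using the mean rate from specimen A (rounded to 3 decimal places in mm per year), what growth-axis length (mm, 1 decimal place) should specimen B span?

Specimen A: true opaque zone count = 41 + 3 = 44.
A: Mean rate = 2.6 mm / 44 years ≈ 0.059 mm/yr.
Length of B = 0.059 × 68 = 4.0 mm.

4.0 mm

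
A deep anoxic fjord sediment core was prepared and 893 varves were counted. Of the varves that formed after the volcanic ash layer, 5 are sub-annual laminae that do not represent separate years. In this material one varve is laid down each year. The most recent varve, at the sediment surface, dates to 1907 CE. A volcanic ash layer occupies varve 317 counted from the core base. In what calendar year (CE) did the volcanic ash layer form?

1336 CE

The volcanic ash layer sits at varve 317 from the core base, so 893 − 317 = 576 varves formed after it.
Removing the 5 false varves leaves 576 − 5 = 571 true varves beyond the volcanic ash layer.
The varve at the sediment surface is 1907 CE, so the volcanic ash layer dates to 1907 − 571 = 1336 CE.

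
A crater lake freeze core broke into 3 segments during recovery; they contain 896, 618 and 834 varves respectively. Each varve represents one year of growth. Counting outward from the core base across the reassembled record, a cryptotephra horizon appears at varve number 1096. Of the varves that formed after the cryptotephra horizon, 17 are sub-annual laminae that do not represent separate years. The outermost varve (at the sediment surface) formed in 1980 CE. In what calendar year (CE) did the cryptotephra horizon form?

745 CE

Total varves = 896 + 618 + 834 = 2348.
2348 − 1096 = 1252 varves lie beyond the cryptotephra horizon toward the sediment surface.
Removing the 17 false varves leaves 1252 − 17 = 1235 true varves beyond the cryptotephra horizon.
1980 − 1235 = 745 CE.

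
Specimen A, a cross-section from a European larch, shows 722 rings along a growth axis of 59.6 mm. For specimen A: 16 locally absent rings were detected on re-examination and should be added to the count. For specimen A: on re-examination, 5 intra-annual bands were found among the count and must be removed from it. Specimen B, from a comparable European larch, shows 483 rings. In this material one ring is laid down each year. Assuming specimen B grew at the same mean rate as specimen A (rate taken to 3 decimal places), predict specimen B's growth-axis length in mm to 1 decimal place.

Specimen A: after corrections the count is 722 − 5 + 16 = 733 rings.
A: 59.6 mm over 733 years gives 59.6 / 733 ≈ 0.081 mm/yr.
B's length ≈ 0.081 × 483 = 39.1 mm.

39.1 mm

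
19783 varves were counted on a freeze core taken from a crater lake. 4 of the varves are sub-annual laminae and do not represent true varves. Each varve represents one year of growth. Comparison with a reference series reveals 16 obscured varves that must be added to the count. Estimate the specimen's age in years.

19795 yr

True varve count = 19783 − 4 + 16 = 19795.
At one varve per year, that is 19795 years.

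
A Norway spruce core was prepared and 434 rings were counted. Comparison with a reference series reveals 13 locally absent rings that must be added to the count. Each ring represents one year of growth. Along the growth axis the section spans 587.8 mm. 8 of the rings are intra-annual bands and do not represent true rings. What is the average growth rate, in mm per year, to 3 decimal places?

1.339 mm per year

After corrections the count is 434 − 8 + 13 = 439 rings.
Extension rate ≈ 587.8 / 439 = 1.339 mm per year.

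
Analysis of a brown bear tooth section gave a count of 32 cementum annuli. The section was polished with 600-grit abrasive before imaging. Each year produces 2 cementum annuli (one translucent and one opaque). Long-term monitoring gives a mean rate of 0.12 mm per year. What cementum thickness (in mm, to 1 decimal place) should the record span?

With 2 cementum annuli per year, 32 / 2 = 16 years.
Predicted length = 0.12 mm/year × 16 years = 1.9 mm.

1.9 mm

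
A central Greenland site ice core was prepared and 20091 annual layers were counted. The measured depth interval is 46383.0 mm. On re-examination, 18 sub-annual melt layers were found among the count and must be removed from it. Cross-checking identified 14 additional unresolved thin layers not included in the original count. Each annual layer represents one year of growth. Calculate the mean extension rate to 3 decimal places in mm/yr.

2.309 mm/yr

True annual layer count = 20091 − 18 + 14 = 20087.
Mean rate = 46383.0 mm / 20087 years ≈ 2.309 mm/yr.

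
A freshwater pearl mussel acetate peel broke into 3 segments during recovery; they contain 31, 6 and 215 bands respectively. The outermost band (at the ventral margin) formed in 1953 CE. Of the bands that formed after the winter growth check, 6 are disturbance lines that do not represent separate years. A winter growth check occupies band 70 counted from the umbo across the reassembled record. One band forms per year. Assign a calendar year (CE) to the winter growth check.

1777 CE

Total bands = 31 + 6 + 215 = 252.
Between band 70 and the ventral margin there are 252 − 70 = 182 bands.
Excluding 6 false bands: 182 − 6 = 176.
1953 − 176 = 1777 CE.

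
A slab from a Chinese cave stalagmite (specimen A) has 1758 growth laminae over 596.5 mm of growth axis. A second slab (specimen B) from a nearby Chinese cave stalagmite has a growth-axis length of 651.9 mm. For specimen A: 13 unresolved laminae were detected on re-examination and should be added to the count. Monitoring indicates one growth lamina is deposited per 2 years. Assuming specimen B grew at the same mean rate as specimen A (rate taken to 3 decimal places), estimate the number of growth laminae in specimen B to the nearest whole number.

1940 growth laminae

Specimen A: correcting the raw count gives 1758 + 13 = 1771 true growth laminae.
Specimen A: 1771 growth laminae at 2 years each span 1771 × 2 = 3542 years.
A: Mean rate = 596.5 mm / 3542 years ≈ 0.168 mm per year.
B spans 651.9 / 0.168 = 3880.36 years; at 2 years per growth lamina that is 3880.36 / 2 ≈ 1940 growth laminae.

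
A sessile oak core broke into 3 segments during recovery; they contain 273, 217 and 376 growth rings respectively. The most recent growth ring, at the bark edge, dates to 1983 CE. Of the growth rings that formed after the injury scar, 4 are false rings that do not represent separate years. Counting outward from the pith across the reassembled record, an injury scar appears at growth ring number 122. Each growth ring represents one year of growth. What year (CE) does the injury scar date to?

Total growth rings = 273 + 217 + 376 = 866.
866 − 122 = 744 growth rings lie beyond the injury scar toward the bark edge.
Excluding 4 false growth rings: 744 − 4 = 740.
The growth ring at the bark edge is 1983 CE, so the injury scar dates to 1983 − 740 = 1243 CE.

1243 CE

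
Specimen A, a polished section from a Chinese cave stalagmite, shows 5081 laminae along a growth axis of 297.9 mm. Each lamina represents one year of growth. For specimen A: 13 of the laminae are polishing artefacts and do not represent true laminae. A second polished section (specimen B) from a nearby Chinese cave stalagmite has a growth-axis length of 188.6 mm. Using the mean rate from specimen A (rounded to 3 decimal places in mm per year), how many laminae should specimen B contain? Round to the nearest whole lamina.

3197 laminae

Specimen A: true lamina count = 5081 − 13 = 5068.
A: Mean rate = 297.9 mm / 5068 years ≈ 0.059 mm per year.
Specimen B: 188.6 mm / 0.059 mm per year = 3196.61 years ≈ 3197 laminae.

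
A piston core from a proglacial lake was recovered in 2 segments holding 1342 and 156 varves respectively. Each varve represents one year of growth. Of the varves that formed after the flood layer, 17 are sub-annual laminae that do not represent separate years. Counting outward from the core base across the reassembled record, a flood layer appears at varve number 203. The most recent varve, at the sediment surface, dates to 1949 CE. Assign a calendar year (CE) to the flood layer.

Total varves = 1342 + 156 = 1498.
Between varve 203 and the sediment surface there are 1498 − 203 = 1295 varves.
1295 − 17 false = 1278 true varves after the flood layer.
1949 − 1278 = 671 CE.

671 CE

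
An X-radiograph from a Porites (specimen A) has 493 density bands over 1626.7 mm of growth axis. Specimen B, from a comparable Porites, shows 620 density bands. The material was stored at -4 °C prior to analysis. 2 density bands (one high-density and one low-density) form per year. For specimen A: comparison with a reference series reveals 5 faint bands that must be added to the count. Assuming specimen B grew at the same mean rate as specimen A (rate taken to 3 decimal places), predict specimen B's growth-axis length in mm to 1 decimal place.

Specimen A: adjusted count: 493 + 5 = 498 density bands.
Specimen A: with 2 density bands per year, 498 / 2 = 249 years.
A: Extension rate ≈ 1626.7 / 249 = 6.533 mm per year.
Specimen B: 620 density bands at 2 per year is 620 / 2 = 310 years. Length of B = 6.533 × 310 = 2025.2 mm.

2025.2 mm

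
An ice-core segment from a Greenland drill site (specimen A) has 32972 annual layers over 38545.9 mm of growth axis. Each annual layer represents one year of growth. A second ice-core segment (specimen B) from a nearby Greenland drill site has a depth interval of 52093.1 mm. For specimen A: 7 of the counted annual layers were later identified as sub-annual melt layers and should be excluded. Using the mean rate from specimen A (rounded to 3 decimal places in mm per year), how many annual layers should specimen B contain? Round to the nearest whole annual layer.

44562 annual layers

Specimen A: adjusted count: 32972 − 7 = 32965 annual layers.
A: Extension rate ≈ 38545.9 / 32965 = 1.169 mm per year.
Specimen B: 52093.1 mm / 1.169 mm per year = 44562.10 years ≈ 44562 annual layers.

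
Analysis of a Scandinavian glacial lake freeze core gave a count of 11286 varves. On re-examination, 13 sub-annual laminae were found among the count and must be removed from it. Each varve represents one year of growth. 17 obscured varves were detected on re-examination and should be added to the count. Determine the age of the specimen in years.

After corrections the count is 11286 − 13 + 17 = 11290 varves.
One varve per year makes the duration 11290 years.

11290 years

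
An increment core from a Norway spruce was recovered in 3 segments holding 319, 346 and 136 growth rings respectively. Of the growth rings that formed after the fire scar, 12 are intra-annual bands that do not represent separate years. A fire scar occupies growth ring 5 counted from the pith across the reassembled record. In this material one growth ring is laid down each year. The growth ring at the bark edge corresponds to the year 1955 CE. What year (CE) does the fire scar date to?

1171 CE

Total growth rings = 319 + 346 + 136 = 801.
Between growth ring 5 and the bark edge there are 801 − 5 = 796 growth rings.
Removing the 12 false growth rings leaves 796 − 12 = 784 true growth rings beyond the fire scar.
1955 − 784 = 1171 CE.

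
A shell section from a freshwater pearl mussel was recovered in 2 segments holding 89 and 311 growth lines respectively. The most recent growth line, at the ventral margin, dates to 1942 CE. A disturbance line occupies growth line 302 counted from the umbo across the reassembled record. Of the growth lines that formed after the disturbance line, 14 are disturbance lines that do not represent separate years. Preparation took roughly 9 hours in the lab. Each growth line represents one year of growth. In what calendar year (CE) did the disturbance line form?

Total growth lines = 89 + 311 = 400.
400 − 302 = 98 growth lines lie beyond the disturbance line toward the ventral margin.
Excluding 14 false growth lines: 98 − 14 = 84.
1942 − 84 = 1858 CE.

1858 CE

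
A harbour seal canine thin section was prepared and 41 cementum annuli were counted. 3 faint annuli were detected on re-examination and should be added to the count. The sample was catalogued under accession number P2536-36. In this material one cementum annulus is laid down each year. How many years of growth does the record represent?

Adjusted count: 41 + 3 = 44 cementum annuli.
With a one-to-one cementum annulus periodicity this is 44 years.

44 years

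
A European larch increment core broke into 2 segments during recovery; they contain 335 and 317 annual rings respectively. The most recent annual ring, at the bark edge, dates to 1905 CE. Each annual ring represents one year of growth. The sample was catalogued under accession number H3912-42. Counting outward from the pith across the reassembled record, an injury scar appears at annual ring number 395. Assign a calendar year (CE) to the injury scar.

1648 CE

Total annual rings = 335 + 317 = 652.
Between annual ring 395 and the bark edge there are 652 − 395 = 257 annual rings.
1905 − 257 = 1648 CE.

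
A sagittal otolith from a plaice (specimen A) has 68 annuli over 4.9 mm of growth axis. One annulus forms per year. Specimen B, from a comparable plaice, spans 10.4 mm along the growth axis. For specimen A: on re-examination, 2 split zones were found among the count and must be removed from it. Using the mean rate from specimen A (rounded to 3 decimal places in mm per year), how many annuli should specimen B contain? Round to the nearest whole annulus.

Specimen A: true annulus count = 68 − 2 = 66.
A: Mean rate = 4.9 mm / 66 years ≈ 0.074 mm per year.
For B, 10.4 / 0.074 = 140.54 years ≈ 141 annuli.

141 annuli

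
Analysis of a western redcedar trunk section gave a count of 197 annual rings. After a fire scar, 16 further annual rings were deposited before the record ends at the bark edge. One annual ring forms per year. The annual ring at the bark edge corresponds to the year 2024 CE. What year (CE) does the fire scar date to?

2008 CE

There are 16 annual rings younger than the fire scar.
The annual ring at the bark edge is 2024 CE, so the fire scar dates to 2024 − 16 = 2008 CE.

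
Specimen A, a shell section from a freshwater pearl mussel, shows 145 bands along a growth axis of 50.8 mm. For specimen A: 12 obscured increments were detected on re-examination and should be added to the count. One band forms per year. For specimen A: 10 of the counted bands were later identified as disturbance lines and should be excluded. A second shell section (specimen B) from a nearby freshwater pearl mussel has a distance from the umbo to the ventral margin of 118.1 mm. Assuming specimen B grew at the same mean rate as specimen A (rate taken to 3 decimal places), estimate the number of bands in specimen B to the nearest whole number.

341 bands

Specimen A: true band count = 145 − 10 + 12 = 147.
A: Mean rate = 50.8 mm / 147 years ≈ 0.346 mm/year.
For B, 118.1 / 0.346 = 341.33 years ≈ 341 bands.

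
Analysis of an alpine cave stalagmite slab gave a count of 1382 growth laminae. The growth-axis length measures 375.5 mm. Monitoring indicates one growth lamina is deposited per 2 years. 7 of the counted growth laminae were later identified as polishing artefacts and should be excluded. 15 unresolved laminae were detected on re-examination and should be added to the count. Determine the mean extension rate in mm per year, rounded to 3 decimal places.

Correcting the raw count gives 1382 − 7 + 15 = 1390 true growth laminae.
1390 growth laminae at 2 years each span 1390 × 2 = 2780 years.
Extension rate ≈ 375.5 / 2780 = 0.135 mm per year.

0.135 mm per year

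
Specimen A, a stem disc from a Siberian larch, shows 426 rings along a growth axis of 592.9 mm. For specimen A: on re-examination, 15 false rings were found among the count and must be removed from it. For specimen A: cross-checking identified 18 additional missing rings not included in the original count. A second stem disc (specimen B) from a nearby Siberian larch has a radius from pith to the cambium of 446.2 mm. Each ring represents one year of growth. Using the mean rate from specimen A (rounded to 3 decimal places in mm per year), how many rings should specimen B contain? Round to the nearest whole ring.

323 rings

Specimen A: adjusted count: 426 − 15 + 18 = 429 rings.
A: Extension rate ≈ 592.9 / 429 = 1.382 mm/year.
For B, 446.2 / 1.382 = 322.87 years ≈ 323 rings.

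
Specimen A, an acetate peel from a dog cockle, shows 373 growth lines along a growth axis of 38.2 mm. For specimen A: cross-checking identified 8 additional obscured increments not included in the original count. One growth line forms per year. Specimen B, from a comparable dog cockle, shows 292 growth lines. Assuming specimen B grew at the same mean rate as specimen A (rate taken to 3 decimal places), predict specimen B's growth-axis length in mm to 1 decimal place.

Specimen A: true growth line count = 373 + 8 = 381.
A: 38.2 mm over 381 years gives 38.2 / 381 ≈ 0.100 mm/year.
For B, 0.100 mm/year × 292 years = 29.2 mm.

29.2 mm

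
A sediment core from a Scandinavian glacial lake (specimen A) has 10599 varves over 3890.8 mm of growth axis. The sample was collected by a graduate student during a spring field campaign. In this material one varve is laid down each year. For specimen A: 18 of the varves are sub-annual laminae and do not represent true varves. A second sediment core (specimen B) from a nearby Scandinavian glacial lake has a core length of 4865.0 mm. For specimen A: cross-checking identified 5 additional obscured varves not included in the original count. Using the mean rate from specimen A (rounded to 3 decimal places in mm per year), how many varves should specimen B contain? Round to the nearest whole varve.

Specimen A: after corrections the count is 10599 − 18 + 5 = 10586 varves.
A: Mean rate = 3890.8 mm / 10586 years ≈ 0.368 mm/year.
Specimen B: 4865.0 mm / 0.368 mm per year = 13220.11 years ≈ 13220 varves.

13220 varves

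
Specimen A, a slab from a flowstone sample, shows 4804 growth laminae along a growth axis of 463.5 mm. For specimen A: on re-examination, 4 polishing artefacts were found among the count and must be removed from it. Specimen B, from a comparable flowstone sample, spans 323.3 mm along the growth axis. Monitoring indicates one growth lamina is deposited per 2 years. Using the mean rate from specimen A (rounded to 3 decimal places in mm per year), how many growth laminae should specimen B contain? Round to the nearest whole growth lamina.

Specimen A: correcting the raw count gives 4804 − 4 = 4800 true growth laminae.
Specimen A: 4800 growth laminae at 2 years each span 4800 × 2 = 9600 years.
A: 463.5 mm over 9600 years gives 463.5 / 9600 ≈ 0.048 mm per year.
Specimen B: 323.3 mm / 0.048 mm per year = 6735.42 years; at 2 years per growth lamina that is 6735.42 / 2 ≈ 3368 growth laminae.

3368 growth laminae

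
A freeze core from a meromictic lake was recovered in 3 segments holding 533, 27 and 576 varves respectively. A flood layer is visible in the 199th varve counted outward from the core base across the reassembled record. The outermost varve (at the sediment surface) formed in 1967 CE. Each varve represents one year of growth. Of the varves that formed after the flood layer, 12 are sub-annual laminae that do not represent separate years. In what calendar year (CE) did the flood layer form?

1042 CE

Total varves = 533 + 27 + 576 = 1136.
Between varve 199 and the sediment surface there are 1136 − 199 = 937 varves.
Excluding 12 false varves: 937 − 12 = 925.
1967 − 925 = 1042 CE.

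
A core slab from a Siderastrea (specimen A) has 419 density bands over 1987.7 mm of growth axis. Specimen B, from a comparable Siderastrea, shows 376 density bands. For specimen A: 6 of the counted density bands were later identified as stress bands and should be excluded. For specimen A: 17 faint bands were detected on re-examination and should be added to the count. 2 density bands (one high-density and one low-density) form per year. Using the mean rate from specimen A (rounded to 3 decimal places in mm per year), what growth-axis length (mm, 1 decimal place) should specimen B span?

Specimen A: adjusted count: 419 − 6 + 17 = 430 density bands.
Specimen A: with 2 density bands per year, 430 / 2 = 215 years.
A: Mean rate = 1987.7 mm / 215 years ≈ 9.245 mm/year.
Specimen B: with 2 density bands per year, 376 / 2 = 188 years. Length of B = 9.245 × 188 = 1738.1 mm.

1738.1 mm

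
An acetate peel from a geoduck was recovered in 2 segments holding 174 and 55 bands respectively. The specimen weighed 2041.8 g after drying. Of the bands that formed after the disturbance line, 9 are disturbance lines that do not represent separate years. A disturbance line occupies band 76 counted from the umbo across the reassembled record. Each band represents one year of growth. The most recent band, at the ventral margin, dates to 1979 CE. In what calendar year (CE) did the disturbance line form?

Total bands = 174 + 55 = 229.
Between band 76 and the ventral margin there are 229 − 76 = 153 bands.
Excluding 9 false bands: 153 − 9 = 144.
1979 − 144 = 1835 CE.

1835 CE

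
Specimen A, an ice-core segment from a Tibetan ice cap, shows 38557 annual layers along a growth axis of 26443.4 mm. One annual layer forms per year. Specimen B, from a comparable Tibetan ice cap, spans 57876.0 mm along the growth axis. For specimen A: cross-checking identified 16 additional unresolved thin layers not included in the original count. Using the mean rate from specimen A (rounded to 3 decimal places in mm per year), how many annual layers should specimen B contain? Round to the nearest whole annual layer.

Specimen A: after corrections the count is 38557 + 16 = 38573 annual layers.
A: Mean rate = 26443.4 mm / 38573 years ≈ 0.686 mm/yr.
B spans 57876.0 / 0.686 = 84367.35 years ≈ 84367 annual layers.

84367 annual layers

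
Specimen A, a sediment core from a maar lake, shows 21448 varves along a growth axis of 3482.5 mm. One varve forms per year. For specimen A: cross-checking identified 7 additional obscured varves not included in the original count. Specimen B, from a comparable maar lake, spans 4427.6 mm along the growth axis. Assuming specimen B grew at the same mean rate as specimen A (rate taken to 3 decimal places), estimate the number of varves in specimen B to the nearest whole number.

27331 varves

Specimen A: correcting the raw count gives 21448 + 7 = 21455 true varves.
A: Extension rate ≈ 3482.5 / 21455 = 0.162 mm/year.
For B, 4427.6 / 0.162 = 27330.86 years ≈ 27331 varves.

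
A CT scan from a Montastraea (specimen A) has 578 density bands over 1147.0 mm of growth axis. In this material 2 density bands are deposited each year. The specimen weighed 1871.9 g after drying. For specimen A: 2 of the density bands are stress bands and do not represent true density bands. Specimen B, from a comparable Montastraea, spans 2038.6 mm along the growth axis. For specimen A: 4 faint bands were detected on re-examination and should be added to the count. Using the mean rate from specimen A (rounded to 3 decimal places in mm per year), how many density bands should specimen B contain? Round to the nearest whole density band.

1031 density bands

Specimen A: after corrections the count is 578 − 2 + 4 = 580 density bands.
Specimen A: 580 density bands at 2 per year is 580 / 2 = 290 years.
A: Extension rate ≈ 1147.0 / 290 = 3.955 mm/yr.
Specimen B: 2038.6 mm / 3.955 mm per year = 515.45 years; at 2 density bands per year that is 515.45 × 2 ≈ 1031 density bands.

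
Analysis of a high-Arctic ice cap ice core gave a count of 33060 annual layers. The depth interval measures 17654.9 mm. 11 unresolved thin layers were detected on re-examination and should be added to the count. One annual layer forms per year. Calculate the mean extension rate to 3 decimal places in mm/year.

True annual layer count = 33060 + 11 = 33071.
Mean rate = 17654.9 mm / 33071 years ≈ 0.534 mm/year.

0.534 mm/year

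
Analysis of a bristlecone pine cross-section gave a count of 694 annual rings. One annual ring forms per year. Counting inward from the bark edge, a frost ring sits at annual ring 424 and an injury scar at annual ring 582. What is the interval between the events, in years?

158 yr

The two markers are separated by 582 − 424 = 158 annual rings.
At one annual ring per year, 158 years elapsed between them.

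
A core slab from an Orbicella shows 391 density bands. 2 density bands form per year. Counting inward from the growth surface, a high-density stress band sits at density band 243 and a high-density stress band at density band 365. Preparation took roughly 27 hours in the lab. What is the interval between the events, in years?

Separation: 365 − 243 = 122 density bands.
With 2 density bands per year, 122 / 2 = 61 years.

61 years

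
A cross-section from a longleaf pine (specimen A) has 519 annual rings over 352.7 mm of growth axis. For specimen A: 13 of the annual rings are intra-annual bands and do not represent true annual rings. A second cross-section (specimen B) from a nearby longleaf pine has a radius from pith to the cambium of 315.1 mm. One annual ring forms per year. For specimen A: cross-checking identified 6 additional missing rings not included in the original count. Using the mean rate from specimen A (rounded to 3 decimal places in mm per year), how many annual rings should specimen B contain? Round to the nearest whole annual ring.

Specimen A: after corrections the count is 519 − 13 + 6 = 512 annual rings.
A: Mean rate = 352.7 mm / 512 years ≈ 0.689 mm per year.
B spans 315.1 / 0.689 = 457.33 years ≈ 457 annual rings.

457 annual rings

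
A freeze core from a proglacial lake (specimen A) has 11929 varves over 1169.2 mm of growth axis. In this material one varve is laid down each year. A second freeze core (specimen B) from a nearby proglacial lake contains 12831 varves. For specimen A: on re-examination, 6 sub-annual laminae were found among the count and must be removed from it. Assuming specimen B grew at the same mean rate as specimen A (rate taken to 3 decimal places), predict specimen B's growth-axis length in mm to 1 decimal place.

1257.4 mm

Specimen A: true varve count = 11929 − 6 = 11923.
A: 1169.2 mm over 11923 years gives 1169.2 / 11923 ≈ 0.098 mm per year.
Length of B = 0.098 × 12831 = 1257.4 mm.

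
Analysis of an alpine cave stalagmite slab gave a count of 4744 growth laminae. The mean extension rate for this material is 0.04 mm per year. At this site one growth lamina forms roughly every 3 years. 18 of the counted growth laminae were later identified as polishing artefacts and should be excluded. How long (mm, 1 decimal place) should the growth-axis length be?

567.1 mm

Adjusted count: 4744 − 18 = 4726 growth laminae.
At 3 years per growth lamina, 4726 × 3 = 14178 years.
Predicted length = 0.04 mm/year × 14178 years = 567.1 mm.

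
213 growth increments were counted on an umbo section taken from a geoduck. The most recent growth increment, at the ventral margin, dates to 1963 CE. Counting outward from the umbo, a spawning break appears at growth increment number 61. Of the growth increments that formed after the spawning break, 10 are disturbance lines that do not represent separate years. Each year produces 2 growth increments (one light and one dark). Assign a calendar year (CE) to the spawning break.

1892 CE

Between growth increment 61 and the ventral margin there are 213 − 61 = 152 growth increments.
Excluding 10 false growth increments: 152 − 10 = 142.
Dividing by 2 growth increments per year: 142 / 2 = 71 years.
The growth increment at the ventral margin is 1963 CE, so the spawning break dates to 1963 − 71 = 1892 CE.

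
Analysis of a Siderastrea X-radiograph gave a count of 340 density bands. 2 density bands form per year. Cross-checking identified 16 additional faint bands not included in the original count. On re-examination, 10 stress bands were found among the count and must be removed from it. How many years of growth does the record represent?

173 years

True density band count = 340 − 10 + 16 = 346.
346 density bands at 2 per year is 346 / 2 = 173 years.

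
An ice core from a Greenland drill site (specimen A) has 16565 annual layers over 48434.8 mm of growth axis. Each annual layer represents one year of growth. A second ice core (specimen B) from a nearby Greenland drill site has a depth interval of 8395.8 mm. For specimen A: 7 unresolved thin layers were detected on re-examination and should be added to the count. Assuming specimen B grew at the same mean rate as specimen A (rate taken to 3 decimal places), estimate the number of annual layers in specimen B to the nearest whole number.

Specimen A: after corrections the count is 16565 + 7 = 16572 annual layers.
A: Mean rate = 48434.8 mm / 16572 years ≈ 2.923 mm per year.
B spans 8395.8 / 2.923 = 2872.32 years ≈ 2872 annual layers.

2872 annual layers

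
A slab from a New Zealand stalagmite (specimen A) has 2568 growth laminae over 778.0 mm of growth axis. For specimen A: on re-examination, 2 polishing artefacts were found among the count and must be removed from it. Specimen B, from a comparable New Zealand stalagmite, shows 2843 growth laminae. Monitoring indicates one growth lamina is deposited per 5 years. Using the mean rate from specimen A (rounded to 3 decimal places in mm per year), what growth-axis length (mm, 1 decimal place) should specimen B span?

Specimen A: adjusted count: 2568 − 2 = 2566 growth laminae.
Specimen A: at 5 years per growth lamina, 2566 × 5 = 12830 years.
A: Mean rate = 778.0 mm / 12830 years ≈ 0.061 mm per year.
Specimen B: 2843 growth laminae at 5 years each span 2843 × 5 = 14215 years. Length of B = 0.061 × 14215 = 867.1 mm.

867.1 mm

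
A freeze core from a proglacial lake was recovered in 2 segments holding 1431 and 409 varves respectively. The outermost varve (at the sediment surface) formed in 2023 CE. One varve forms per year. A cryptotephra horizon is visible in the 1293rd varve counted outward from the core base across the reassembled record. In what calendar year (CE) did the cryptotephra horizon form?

1476 CE

Total varves = 1431 + 409 = 1840.
Between varve 1293 and the sediment surface there are 1840 − 1293 = 547 varves.
2023 − 547 = 1476 CE.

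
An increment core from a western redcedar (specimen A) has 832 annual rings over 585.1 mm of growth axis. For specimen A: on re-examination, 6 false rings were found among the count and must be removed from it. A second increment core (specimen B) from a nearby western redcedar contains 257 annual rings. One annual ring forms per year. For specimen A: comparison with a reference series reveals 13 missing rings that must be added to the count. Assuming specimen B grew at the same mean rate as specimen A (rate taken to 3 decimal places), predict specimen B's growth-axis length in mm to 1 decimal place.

Specimen A: adjusted count: 832 − 6 + 13 = 839 annual rings.
A: Extension rate ≈ 585.1 / 839 = 0.697 mm/year.
Length of B = 0.697 × 257 = 179.1 mm.

179.1 mm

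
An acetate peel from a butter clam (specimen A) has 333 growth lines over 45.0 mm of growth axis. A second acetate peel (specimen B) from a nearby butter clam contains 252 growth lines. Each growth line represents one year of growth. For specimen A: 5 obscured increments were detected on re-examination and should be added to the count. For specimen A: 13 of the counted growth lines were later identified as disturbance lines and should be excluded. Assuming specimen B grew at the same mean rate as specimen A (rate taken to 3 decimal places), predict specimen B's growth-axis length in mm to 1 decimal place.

Specimen A: adjusted count: 333 − 13 + 5 = 325 growth lines.
A: Extension rate ≈ 45.0 / 325 = 0.138 mm/yr.
B's length ≈ 0.138 × 252 = 34.8 mm.

34.8 mm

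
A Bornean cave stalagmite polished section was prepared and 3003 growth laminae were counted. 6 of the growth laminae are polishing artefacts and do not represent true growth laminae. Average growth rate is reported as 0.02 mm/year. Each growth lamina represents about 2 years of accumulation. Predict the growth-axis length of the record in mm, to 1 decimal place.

Adjusted count: 3003 − 6 = 2997 growth laminae.
2997 growth laminae at 2 years each span 2997 × 2 = 5994 years.
Predicted length = 0.02 mm/year × 5994 years = 119.9 mm.

119.9 mm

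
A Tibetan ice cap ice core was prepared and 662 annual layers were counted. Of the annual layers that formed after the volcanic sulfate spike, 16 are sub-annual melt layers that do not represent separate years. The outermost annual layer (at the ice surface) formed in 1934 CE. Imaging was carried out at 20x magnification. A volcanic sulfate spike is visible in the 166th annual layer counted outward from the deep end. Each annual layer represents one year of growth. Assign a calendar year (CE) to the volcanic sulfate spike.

Between annual layer 166 and the ice surface there are 662 − 166 = 496 annual layers.
Excluding 16 false annual layers: 496 − 16 = 480.
1934 − 480 = 1454 CE.

1454 CE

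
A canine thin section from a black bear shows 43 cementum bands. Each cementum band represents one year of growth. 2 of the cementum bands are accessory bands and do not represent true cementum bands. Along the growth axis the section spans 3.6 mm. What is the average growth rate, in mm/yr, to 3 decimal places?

0.088 mm/yr

Adjusted count: 43 − 2 = 41 cementum bands.
Extension rate ≈ 3.6 / 41 = 0.088 mm/yr.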